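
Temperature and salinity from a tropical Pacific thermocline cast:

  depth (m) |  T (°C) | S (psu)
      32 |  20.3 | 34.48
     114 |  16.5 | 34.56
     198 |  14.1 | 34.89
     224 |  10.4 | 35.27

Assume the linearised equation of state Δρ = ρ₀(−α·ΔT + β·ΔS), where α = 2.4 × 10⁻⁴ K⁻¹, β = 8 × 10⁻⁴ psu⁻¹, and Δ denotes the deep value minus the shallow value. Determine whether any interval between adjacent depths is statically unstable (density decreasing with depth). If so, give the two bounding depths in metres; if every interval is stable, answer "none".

none

Evaluate Δρ/ρ₀ = −αΔT + βΔS across each adjacent pair:
  32–114 m: −αΔT+βΔS = −(2.4 × 10⁻⁴)(-3.8)+(8 × 10⁻⁴)(+0.08) = 9.8 × 10⁻⁴ → stable
  114–198 m: −αΔT+βΔS = −(2.4 × 10⁻⁴)(-2.4)+(8 × 10⁻⁴)(+0.33) = 8.4 × 10⁻⁴ → stable
  198–224 m: −αΔT+βΔS = −(2.4 × 10⁻⁴)(-3.7)+(8 × 10⁻⁴)(+0.38) = 1.2 × 10⁻³ → stable
Every interval has Δρ > 0: the column is stably stratified throughout.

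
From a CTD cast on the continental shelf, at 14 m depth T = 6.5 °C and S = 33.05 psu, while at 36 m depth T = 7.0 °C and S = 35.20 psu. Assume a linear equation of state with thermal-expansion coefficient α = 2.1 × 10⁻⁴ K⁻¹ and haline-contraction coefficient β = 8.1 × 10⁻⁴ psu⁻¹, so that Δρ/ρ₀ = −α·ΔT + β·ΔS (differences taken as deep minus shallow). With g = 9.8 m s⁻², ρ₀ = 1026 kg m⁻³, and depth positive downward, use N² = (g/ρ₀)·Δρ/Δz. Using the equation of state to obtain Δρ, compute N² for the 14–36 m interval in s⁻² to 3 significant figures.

7.29 × 10⁻⁴ s⁻²

ΔT = +0.5 K, ΔS = +2.15 psu (deep − shallow).
Δρ/ρ₀ = −αΔT + βΔS = -1.05 × 10⁻⁴ + 1.7415 × 10⁻³ = 1.6365 × 10⁻³, so Δρ ≈ 1.679 kg m⁻³.
N² = (g/ρ₀)·Δρ/Δz = g·(Δρ/ρ₀)/Δz = 9.8 × 1.6365 × 10⁻³ / 22 = 7.2899 × 10⁻⁴ s⁻² ≈ 7.29 × 10⁻⁴ s⁻².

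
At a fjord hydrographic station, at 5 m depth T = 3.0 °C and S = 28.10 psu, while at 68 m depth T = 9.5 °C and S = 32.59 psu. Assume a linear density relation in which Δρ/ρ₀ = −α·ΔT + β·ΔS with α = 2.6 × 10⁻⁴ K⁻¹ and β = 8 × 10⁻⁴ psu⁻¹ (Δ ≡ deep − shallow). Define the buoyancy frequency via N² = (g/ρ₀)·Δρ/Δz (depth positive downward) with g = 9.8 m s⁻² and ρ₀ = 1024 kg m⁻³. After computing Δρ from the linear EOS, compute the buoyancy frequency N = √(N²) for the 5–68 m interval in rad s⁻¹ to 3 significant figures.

ΔT = +6.5 K, ΔS = +4.49 psu (deep − shallow).
Δρ/ρ₀ = −αΔT + βΔS = -1.69 × 10⁻³ + 3.592 × 10⁻³ = 1.902 × 10⁻³, so Δρ ≈ 1.948 kg m⁻³.
N² = (g/ρ₀)·Δρ/Δz = g·(Δρ/ρ₀)/Δz = 9.8 × 1.902 × 10⁻³ / 63 = 2.9587 × 10⁻⁴ s⁻².
N = √(2.9587 × 10⁻⁴) = 0.017201 rad s⁻¹ ≈ 0.0172 rad s⁻¹.

0.0172 rad s⁻¹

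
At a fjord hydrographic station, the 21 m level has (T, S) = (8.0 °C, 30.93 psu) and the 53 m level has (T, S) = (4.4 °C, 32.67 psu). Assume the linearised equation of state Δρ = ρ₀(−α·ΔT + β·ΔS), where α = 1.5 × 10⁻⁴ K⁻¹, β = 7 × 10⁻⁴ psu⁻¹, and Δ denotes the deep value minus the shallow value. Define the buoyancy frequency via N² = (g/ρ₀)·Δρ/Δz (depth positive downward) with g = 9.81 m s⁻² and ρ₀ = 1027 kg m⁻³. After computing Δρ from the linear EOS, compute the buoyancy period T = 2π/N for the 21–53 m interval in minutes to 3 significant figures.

4.51 min

ΔT = -3.6 K, ΔS = +1.74 psu (deep − shallow).
Δρ/ρ₀ = −αΔT + βΔS = 5.40 × 10⁻⁴ + 1.218 × 10⁻³ = 1.758 × 10⁻³, so Δρ ≈ 1.805 kg m⁻³.
N² = (g/ρ₀)·Δρ/Δz = g·(Δρ/ρ₀)/Δz = 9.81 × 1.758 × 10⁻³ / 32 = 5.3894 × 10⁻⁴ s⁻².
N = √(5.3894 × 10⁻⁴) = 0.023215 rad s⁻¹ → T = 2π/N = 270.65 s = 4.5108 min ≈ 4.51 min.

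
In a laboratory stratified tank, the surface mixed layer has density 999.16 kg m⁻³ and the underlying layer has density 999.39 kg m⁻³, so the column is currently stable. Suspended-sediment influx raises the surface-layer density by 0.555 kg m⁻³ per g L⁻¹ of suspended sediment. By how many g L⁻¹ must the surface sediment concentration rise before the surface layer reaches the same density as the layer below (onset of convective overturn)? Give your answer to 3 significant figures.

Density deficit of the surface layer: 999.39 − 999.16 = 0.23 kg m⁻³.
Required change = 0.23 / 0.555 = 0.414 g L⁻¹.

0.414 g L⁻¹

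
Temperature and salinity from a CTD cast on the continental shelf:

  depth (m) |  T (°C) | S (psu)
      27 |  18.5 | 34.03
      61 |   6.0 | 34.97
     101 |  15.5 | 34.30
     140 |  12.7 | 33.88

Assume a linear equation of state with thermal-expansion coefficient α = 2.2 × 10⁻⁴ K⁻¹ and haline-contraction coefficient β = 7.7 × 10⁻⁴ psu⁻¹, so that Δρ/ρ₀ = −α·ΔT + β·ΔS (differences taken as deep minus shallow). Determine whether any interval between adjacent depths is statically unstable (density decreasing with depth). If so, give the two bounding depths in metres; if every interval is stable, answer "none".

Evaluate Δρ/ρ₀ = −αΔT + βΔS across each adjacent pair:
  27–61 m: −αΔT+βΔS = −(2.2 × 10⁻⁴)(-12.5)+(7.7 × 10⁻⁴)(+0.94) = 3.5 × 10⁻³ → stable
  61–101 m: −αΔT+βΔS = −(2.2 × 10⁻⁴)(+9.5)+(7.7 × 10⁻⁴)(-0.67) = -2.6 × 10⁻³ → UNSTABLE
  101–140 m: −αΔT+βΔS = −(2.2 × 10⁻⁴)(-2.8)+(7.7 × 10⁻⁴)(-0.42) = 2.9 × 10⁻⁴ → stable
The 61–101 m interval has Δρ < 0: lighter water underlies denser water.

61–101 m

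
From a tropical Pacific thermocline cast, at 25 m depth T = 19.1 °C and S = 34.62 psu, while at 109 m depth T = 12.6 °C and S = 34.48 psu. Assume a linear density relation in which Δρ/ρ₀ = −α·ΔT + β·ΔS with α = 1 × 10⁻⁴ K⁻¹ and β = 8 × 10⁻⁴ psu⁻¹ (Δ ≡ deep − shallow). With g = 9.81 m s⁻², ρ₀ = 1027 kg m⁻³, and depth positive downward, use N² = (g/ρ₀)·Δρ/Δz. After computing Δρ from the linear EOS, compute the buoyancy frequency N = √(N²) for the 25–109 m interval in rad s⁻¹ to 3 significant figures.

7.93 × 10⁻³ rad s⁻¹

ΔT = -6.5 K, ΔS = -0.14 psu (deep − shallow).
Δρ/ρ₀ = −αΔT + βΔS = 6.50 × 10⁻⁴ − 1.12 × 10⁻⁴ = 5.38 × 10⁻⁴, so Δρ ≈ 0.5525 kg m⁻³.
N² = (g/ρ₀)·Δρ/Δz = g·(Δρ/ρ₀)/Δz = 9.81 × 5.38 × 10⁻⁴ / 84 = 6.2831 × 10⁻⁵ s⁻².
N = √(6.2831 × 10⁻⁵) = 7.9266 × 10⁻³ rad s⁻¹ ≈ 7.93 × 10⁻³ rad s⁻¹.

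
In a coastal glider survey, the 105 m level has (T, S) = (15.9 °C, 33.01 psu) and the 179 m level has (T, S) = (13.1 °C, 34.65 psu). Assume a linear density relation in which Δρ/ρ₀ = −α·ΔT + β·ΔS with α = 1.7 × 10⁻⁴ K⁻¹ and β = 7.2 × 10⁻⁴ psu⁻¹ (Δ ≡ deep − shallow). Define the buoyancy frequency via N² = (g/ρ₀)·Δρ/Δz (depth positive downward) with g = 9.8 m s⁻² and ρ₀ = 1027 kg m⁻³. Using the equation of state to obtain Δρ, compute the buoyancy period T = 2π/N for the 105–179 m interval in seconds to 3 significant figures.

ΔT = -2.8 K, ΔS = +1.64 psu (deep − shallow).
Δρ/ρ₀ = −αΔT + βΔS = 4.76 × 10⁻⁴ + 1.1808 × 10⁻³ = 1.6568 × 10⁻³, so Δρ ≈ 1.702 kg m⁻³.
N² = (g/ρ₀)·Δρ/Δz = g·(Δρ/ρ₀)/Δz = 9.8 × 1.6568 × 10⁻³ / 74 = 2.1941 × 10⁻⁴ s⁻².
N = √(2.1941 × 10⁻⁴) = 0.014812 rad s⁻¹ → T = 2π/N = 424.20 s ≈ 424 s.

424 s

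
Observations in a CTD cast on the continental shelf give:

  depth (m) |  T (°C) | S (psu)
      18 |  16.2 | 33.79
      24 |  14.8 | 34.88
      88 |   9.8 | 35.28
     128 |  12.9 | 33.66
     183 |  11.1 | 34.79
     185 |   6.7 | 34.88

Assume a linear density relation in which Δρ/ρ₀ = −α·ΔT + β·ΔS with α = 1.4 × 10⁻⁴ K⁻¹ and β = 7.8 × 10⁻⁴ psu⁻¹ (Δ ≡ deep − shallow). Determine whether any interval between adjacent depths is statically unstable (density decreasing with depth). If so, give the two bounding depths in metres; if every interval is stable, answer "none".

Evaluate Δρ/ρ₀ = −αΔT + βΔS across each adjacent pair:
  18–24 m: −αΔT+βΔS = −(1.4 × 10⁻⁴)(-1.4)+(7.8 × 10⁻⁴)(+1.09) = 1.0 × 10⁻³ → stable
  24–88 m: −αΔT+βΔS = −(1.4 × 10⁻⁴)(-5.0)+(7.8 × 10⁻⁴)(+0.40) = 1.0 × 10⁻³ → stable
  88–128 m: −αΔT+βΔS = −(1.4 × 10⁻⁴)(+3.1)+(7.8 × 10⁻⁴)(-1.62) = -1.7 × 10⁻³ → UNSTABLE
  128–183 m: −αΔT+βΔS = −(1.4 × 10⁻⁴)(-1.8)+(7.8 × 10⁻⁴)(+1.13) = 1.1 × 10⁻³ → stable
  183–185 m: −αΔT+βΔS = −(1.4 × 10⁻⁴)(-4.4)+(7.8 × 10⁻⁴)(+0.09) = 6.9 × 10⁻⁴ → stable
The 88–128 m interval has Δρ < 0: lighter water underlies denser water.

88–128 m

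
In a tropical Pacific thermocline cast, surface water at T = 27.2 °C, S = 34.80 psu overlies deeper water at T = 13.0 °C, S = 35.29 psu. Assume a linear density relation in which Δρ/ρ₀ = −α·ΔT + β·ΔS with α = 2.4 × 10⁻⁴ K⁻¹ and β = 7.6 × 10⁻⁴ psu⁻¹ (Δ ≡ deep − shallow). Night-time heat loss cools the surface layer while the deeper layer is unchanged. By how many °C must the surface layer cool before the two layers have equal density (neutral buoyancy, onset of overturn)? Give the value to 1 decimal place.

Neutral buoyancy requires Δρ = 0, i.e. −α(T_deep − T_surf′) + β(S_deep − S_surf) = 0.
T_surf′ = T_deep − (β/α)·ΔS = 13.0 − (7.6 × 10⁻⁴/2.4 × 10⁻⁴)·(+0.49) = 11.448 °C.
Cooling required: 27.2 − (11.448) = 15.752 °C.

15.8 °C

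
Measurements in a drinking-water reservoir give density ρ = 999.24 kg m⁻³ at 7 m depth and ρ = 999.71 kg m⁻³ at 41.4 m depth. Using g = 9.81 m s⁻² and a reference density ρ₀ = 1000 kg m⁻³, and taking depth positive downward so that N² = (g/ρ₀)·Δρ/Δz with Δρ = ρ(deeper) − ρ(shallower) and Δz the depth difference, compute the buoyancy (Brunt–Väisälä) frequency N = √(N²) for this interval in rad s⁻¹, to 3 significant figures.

0.0116 rad s⁻¹

Δρ = 999.71 − 999.24 = 0.47 kg m⁻³ over Δz = 41.4 − 7 = 34.4 m.
N² = (9.81/1000) × (0.47/34.4) = 1.3403 × 10⁻⁴ s⁻².
N = √(1.3403 × 10⁻⁴) = 0.011577 rad s⁻¹ ≈ 0.0116 rad s⁻¹.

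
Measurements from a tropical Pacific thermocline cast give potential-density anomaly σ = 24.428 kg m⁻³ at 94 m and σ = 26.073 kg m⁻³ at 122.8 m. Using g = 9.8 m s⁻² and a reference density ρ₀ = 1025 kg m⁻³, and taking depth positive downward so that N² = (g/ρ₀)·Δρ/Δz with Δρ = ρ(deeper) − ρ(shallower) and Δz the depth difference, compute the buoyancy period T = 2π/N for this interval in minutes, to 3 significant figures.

4.48 min

Δρ = 1026.073 − 1024.428 = 1.645 kg m⁻³ over Δz = 122.8 − 94 = 28.8 m.
N² = (9.8/1025) × (1.645/28.8) = 5.4610 × 10⁻⁴ s⁻².
N = √(5.4610 × 10⁻⁴) = 0.023369 rad s⁻¹, so T = 2π/N = 268.87 s = 4.4812 min ≈ 4.48 min.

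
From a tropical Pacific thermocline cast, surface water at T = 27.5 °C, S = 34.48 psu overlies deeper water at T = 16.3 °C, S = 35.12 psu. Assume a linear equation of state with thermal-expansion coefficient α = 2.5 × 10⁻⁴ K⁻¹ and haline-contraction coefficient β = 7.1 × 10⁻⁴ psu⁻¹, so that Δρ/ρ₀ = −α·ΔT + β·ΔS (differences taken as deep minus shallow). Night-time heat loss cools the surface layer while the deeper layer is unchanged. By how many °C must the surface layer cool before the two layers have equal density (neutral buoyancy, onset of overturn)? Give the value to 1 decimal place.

13.0 °C

Neutral buoyancy requires Δρ = 0, i.e. −α(T_deep − T_surf′) + β(S_deep − S_surf) = 0.
T_surf′ = T_deep − (β/α)·ΔS = 16.3 − (7.1 × 10⁻⁴/2.5 × 10⁻⁴)·(+0.64) = 14.482 °C.
Cooling required: 27.5 − (14.482) = 13.018 °C.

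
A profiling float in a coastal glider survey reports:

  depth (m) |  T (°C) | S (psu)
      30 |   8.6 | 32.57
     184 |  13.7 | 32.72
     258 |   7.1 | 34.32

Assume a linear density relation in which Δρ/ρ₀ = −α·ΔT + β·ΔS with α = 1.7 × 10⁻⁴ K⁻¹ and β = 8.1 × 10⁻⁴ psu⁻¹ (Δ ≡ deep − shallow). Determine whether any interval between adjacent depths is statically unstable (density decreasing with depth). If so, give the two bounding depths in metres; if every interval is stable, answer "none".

Evaluate Δρ/ρ₀ = −αΔT + βΔS across each adjacent pair:
  30–184 m: −αΔT+βΔS = −(1.7 × 10⁻⁴)(+5.1)+(8.1 × 10⁻⁴)(+0.15) = -7.5 × 10⁻⁴ → UNSTABLE
  184–258 m: −αΔT+βΔS = −(1.7 × 10⁻⁴)(-6.6)+(8.1 × 10⁻⁴)(+1.60) = 2.4 × 10⁻³ → stable
The 30–184 m interval has Δρ < 0: lighter water underlies denser water.

30–184 m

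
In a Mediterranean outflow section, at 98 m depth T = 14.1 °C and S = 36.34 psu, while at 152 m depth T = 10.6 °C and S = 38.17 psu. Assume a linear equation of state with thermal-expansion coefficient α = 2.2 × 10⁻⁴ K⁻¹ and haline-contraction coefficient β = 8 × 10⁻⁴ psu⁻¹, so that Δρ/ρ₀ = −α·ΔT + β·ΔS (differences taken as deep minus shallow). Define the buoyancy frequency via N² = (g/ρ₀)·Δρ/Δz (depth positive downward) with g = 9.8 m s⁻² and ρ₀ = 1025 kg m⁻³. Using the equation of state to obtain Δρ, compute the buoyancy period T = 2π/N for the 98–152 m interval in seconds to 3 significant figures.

ΔT = -3.5 K, ΔS = +1.83 psu (deep − shallow).
Δρ/ρ₀ = −αΔT + βΔS = 7.70 × 10⁻⁴ + 1.464 × 10⁻³ = 2.234 × 10⁻³, so Δρ ≈ 2.290 kg m⁻³.
N² = (g/ρ₀)·Δρ/Δz = g·(Δρ/ρ₀)/Δz = 9.8 × 2.234 × 10⁻³ / 54 = 4.0543 × 10⁻⁴ s⁻².
N = √(4.0543 × 10⁻⁴) = 0.020135 rad s⁻¹ → T = 2π/N = 312.05 s ≈ 312 s.

312 s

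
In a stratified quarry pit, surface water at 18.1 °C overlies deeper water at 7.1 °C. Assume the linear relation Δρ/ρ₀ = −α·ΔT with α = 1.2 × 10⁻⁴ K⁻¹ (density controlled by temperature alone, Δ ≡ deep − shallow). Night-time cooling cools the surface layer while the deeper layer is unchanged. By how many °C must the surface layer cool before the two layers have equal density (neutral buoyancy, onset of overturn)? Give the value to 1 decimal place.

11.0 °C

With temperature the only control, equal density requires T_surf′ = T_deep.
T_surf′ = 7.1 °C.
Cooling required: 18.1 − 7.1 = 11.0 °C.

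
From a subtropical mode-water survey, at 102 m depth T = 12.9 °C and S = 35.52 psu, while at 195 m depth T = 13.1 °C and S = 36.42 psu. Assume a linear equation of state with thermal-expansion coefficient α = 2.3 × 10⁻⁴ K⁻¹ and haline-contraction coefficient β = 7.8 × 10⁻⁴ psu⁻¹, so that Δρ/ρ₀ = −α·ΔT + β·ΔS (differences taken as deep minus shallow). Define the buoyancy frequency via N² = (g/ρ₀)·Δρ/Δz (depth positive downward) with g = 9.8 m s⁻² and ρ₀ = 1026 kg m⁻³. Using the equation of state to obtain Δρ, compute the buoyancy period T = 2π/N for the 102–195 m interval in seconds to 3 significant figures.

ΔT = +0.2 K, ΔS = +0.90 psu (deep − shallow).
Δρ/ρ₀ = −αΔT + βΔS = -4.60 × 10⁻⁵ + 7.02 × 10⁻⁴ = 6.56 × 10⁻⁴, so Δρ ≈ 0.6731 kg m⁻³.
N² = (g/ρ₀)·Δρ/Δz = g·(Δρ/ρ₀)/Δz = 9.8 × 6.56 × 10⁻⁴ / 93 = 6.9127 × 10⁻⁵ s⁻².
N = √(6.9127 × 10⁻⁵) = 8.3143 × 10⁻³ rad s⁻¹ → T = 2π/N = 755.71 s ≈ 756 s.

756 s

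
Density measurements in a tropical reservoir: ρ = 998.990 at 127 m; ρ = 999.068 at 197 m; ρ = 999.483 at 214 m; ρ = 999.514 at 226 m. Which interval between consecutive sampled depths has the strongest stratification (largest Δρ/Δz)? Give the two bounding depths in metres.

Compute the density gradient over each adjacent pair:
  127–197 m: Δρ/Δz = 0.078/70 = 1.1 × 10⁻³ kg m⁻⁴
  197–214 m: Δρ/Δz = 0.415/17 = 0.024 kg m⁻⁴
  214–226 m: Δρ/Δz = 0.031/12 = 2.6 × 10⁻³ kg m⁻⁴
The largest gradient is in the 197–214 m interval — the pycnocline.

197–214 m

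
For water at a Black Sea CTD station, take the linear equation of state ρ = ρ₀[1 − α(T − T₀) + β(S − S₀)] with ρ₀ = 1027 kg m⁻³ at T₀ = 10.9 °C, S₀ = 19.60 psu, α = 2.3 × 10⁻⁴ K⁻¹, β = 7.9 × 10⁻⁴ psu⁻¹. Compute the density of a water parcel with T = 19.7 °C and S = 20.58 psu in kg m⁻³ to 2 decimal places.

T − T₀ = +8.8 K, S − S₀ = +0.98 psu.
Bracket = 1 − α·(+8.8) + β·(+0.98) = 1 + (-1.2498 × 10⁻³) = 0.9987502.
ρ = 1027 × 0.9987502 = 1025.72 kg m⁻³.

1025.72 kg m⁻³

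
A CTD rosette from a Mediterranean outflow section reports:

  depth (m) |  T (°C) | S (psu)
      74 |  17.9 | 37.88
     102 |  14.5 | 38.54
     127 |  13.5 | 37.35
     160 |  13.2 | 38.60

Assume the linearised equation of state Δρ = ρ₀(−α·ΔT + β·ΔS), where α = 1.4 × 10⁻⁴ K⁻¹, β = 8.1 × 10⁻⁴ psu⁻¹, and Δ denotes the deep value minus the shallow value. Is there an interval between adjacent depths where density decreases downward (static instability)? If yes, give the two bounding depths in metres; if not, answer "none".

Evaluate Δρ/ρ₀ = −αΔT + βΔS across each adjacent pair:
  74–102 m: −αΔT+βΔS = −(1.4 × 10⁻⁴)(-3.4)+(8.1 × 10⁻⁴)(+0.66) = 1.0 × 10⁻³ → stable
  102–127 m: −αΔT+βΔS = −(1.4 × 10⁻⁴)(-1.0)+(8.1 × 10⁻⁴)(-1.19) = -8.2 × 10⁻⁴ → UNSTABLE
  127–160 m: −αΔT+βΔS = −(1.4 × 10⁻⁴)(-0.3)+(8.1 × 10⁻⁴)(+1.25) = 1.1 × 10⁻³ → stable
The 102–127 m interval has Δρ < 0: lighter water underlies denser water.

102–127 m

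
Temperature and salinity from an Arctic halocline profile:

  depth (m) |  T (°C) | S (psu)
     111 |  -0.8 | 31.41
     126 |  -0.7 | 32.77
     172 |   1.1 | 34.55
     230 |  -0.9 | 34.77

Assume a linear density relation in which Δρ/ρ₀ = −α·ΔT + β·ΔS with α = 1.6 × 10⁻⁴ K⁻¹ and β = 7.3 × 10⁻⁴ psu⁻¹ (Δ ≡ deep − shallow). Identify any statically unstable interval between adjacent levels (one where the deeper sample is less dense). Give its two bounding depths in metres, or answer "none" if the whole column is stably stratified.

none

Evaluate Δρ/ρ₀ = −αΔT + βΔS across each adjacent pair:
  111–126 m: −αΔT+βΔS = −(1.6 × 10⁻⁴)(+0.1)+(7.3 × 10⁻⁴)(+1.36) = 9.8 × 10⁻⁴ → stable
  126–172 m: −αΔT+βΔS = −(1.6 × 10⁻⁴)(+1.8)+(7.3 × 10⁻⁴)(+1.78) = 1.0 × 10⁻³ → stable
  172–230 m: −αΔT+βΔS = −(1.6 × 10⁻⁴)(-2.0)+(7.3 × 10⁻⁴)(+0.22) = 4.8 × 10⁻⁴ → stable
Every interval has Δρ > 0: the column is stably stratified throughout.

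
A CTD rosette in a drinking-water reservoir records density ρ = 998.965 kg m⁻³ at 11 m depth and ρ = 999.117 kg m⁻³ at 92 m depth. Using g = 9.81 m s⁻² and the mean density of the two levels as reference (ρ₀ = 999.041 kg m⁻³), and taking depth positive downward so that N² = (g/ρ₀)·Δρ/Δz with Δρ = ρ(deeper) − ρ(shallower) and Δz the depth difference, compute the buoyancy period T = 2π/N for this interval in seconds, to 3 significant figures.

1.46 × 10³ s

Δρ = 999.117 − 998.965 = 0.152 kg m⁻³ over Δz = 92 − 11 = 81 m.
N² = (9.81/999.041) × (0.152/81) = 1.8427 × 10⁻⁵ s⁻².
N = √(1.8427 × 10⁻⁵) = 4.2927 × 10⁻³ rad s⁻¹, so T = 2π/N = 1.4637 × 10³ s ≈ 1.46 × 10³ s.
N² > 0, so the interval is statically stable.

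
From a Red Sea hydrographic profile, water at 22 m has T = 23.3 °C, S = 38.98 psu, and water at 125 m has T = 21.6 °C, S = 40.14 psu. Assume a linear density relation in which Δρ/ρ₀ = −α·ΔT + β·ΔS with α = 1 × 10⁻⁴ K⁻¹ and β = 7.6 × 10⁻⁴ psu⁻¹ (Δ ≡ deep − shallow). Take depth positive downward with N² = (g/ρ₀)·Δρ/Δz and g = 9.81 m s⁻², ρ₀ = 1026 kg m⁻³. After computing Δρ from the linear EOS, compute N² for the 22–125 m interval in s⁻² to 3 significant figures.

1.00 × 10⁻⁴ s⁻²

ΔT = -1.7 K, ΔS = +1.16 psu (deep − shallow).
Δρ/ρ₀ = −αΔT + βΔS = 1.70 × 10⁻⁴ + 8.816 × 10⁻⁴ = 1.0516 × 10⁻³, so Δρ ≈ 1.079 kg m⁻³.
N² = (g/ρ₀)·Δρ/Δz = g·(Δρ/ρ₀)/Δz = 9.81 × 1.0516 × 10⁻³ / 103 = 1.0016 × 10⁻⁴ s⁻² ≈ 1.00 × 10⁻⁴ s⁻².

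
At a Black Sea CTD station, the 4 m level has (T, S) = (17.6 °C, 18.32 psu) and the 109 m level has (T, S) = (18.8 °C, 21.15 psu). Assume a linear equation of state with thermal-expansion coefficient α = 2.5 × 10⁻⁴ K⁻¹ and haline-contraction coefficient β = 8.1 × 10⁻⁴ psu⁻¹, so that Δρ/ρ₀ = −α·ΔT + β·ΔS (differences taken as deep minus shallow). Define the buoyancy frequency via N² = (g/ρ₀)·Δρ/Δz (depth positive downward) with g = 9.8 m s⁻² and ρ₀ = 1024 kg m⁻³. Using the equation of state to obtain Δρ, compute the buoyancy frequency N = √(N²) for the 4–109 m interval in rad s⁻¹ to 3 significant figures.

ΔT = +1.2 K, ΔS = +2.83 psu (deep − shallow).
Δρ/ρ₀ = −αΔT + βΔS = -3.00 × 10⁻⁴ + 2.2923 × 10⁻³ = 1.9923 × 10⁻³, so Δρ ≈ 2.040 kg m⁻³.
N² = (g/ρ₀)·Δρ/Δz = g·(Δρ/ρ₀)/Δz = 9.8 × 1.9923 × 10⁻³ / 105 = 1.8595 × 10⁻⁴ s⁻².
N = √(1.8595 × 10⁻⁴) = 0.013636 rad s⁻¹ ≈ 0.0136 rad s⁻¹.

0.0136 rad s⁻¹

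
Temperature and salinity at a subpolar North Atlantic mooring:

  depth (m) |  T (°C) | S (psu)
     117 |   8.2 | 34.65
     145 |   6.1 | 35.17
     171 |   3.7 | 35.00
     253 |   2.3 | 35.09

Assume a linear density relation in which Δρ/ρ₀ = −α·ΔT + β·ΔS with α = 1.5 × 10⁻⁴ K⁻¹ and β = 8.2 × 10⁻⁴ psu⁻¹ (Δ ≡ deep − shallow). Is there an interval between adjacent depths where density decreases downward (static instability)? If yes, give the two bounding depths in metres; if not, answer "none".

none

Evaluate Δρ/ρ₀ = −αΔT + βΔS across each adjacent pair:
  117–145 m: −αΔT+βΔS = −(1.5 × 10⁻⁴)(-2.1)+(8.2 × 10⁻⁴)(+0.52) = 7.4 × 10⁻⁴ → stable
  145–171 m: −αΔT+βΔS = −(1.5 × 10⁻⁴)(-2.4)+(8.2 × 10⁻⁴)(-0.17) = 2.2 × 10⁻⁴ → stable
  171–253 m: −αΔT+βΔS = −(1.5 × 10⁻⁴)(-1.4)+(8.2 × 10⁻⁴)(+0.09) = 2.8 × 10⁻⁴ → stable
Every interval has Δρ > 0: the column is stably stratified throughout.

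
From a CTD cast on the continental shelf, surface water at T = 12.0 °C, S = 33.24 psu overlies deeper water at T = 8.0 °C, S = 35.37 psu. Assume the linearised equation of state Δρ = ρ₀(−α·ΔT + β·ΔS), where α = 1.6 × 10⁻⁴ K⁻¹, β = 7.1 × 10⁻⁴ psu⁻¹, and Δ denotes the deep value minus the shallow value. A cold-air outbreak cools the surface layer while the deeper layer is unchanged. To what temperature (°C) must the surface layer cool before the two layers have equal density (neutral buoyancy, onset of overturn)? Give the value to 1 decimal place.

Neutral buoyancy requires Δρ = 0, i.e. −α(T_deep − T_surf′) + β(S_deep − S_surf) = 0.
T_surf′ = T_deep − (β/α)·ΔS = 8.0 − (7.1 × 10⁻⁴/1.6 × 10⁻⁴)·(+2.13) = -1.452 °C.
Cooling required: 12.0 − (-1.452) = 13.452 °C.

-1.5 °C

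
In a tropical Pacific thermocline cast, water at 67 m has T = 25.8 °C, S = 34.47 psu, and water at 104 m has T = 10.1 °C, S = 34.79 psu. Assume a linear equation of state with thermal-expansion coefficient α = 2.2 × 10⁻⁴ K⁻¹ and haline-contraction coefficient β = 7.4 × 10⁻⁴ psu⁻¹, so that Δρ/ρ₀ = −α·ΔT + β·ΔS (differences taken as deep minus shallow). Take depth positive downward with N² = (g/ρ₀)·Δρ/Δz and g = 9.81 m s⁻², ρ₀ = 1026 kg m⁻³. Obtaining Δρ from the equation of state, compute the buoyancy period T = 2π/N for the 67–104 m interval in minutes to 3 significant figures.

3.35 min

ΔT = -15.7 K, ΔS = +0.32 psu (deep − shallow).
Δρ/ρ₀ = −αΔT + βΔS = 3.454 × 10⁻³ + 2.368 × 10⁻⁴ = 3.6908 × 10⁻³, so Δρ ≈ 3.787 kg m⁻³.
N² = (g/ρ₀)·Δρ/Δz = g·(Δρ/ρ₀)/Δz = 9.81 × 3.6908 × 10⁻³ / 37 = 9.7856 × 10⁻⁴ s⁻².
N = √(9.7856 × 10⁻⁴) = 0.031282 rad s⁻¹ → T = 2π/N = 200.86 s = 3.3477 min ≈ 3.35 min.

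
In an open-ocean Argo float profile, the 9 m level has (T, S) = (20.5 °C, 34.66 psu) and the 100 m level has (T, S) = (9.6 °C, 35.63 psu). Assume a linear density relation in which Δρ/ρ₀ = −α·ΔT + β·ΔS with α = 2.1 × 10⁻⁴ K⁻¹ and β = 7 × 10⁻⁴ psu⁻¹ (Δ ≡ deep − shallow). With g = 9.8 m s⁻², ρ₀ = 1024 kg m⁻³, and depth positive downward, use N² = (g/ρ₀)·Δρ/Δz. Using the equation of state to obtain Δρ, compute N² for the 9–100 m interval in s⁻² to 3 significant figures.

ΔT = -10.9 K, ΔS = +0.97 psu (deep − shallow).
Δρ/ρ₀ = −αΔT + βΔS = 2.289 × 10⁻³ + 6.79 × 10⁻⁴ = 2.968 × 10⁻³, so Δρ ≈ 3.039 kg m⁻³.
N² = (g/ρ₀)·Δρ/Δz = g·(Δρ/ρ₀)/Δz = 9.8 × 2.968 × 10⁻³ / 91 = 3.1963 × 10⁻⁴ s⁻² ≈ 3.20 × 10⁻⁴ s⁻².

3.20 × 10⁻⁴ s⁻²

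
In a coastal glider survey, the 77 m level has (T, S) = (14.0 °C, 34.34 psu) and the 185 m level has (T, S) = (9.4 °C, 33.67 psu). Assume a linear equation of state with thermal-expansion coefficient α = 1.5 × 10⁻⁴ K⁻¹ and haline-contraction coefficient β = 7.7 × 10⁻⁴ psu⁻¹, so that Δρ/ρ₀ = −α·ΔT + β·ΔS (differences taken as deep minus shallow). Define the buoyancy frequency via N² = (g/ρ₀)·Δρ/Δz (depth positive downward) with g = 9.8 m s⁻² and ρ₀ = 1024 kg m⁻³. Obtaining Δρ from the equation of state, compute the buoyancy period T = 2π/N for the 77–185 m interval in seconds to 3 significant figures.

ΔT = -4.6 K, ΔS = -0.67 psu (deep − shallow).
Δρ/ρ₀ = −αΔT + βΔS = 6.90 × 10⁻⁴ − 5.159 × 10⁻⁴ = 1.741 × 10⁻⁴, so Δρ ≈ 0.1783 kg m⁻³.
N² = (g/ρ₀)·Δρ/Δz = g·(Δρ/ρ₀)/Δz = 9.8 × 1.741 × 10⁻⁴ / 108 = 1.5798 × 10⁻⁵ s⁻².
N = √(1.5798 × 10⁻⁵) = 3.9747 × 10⁻³ rad s⁻¹ → T = 2π/N = 1.5808 × 10³ s ≈ 1.58 × 10³ s.

1.58 × 10³ s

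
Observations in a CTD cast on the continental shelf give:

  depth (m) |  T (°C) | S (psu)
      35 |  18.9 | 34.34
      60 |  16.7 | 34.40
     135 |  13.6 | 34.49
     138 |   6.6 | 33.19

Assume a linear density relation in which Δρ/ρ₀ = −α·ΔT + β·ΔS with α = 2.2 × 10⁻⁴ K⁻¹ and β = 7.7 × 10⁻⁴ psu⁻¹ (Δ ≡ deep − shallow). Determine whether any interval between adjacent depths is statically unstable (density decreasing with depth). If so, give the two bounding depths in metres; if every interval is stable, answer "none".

Evaluate Δρ/ρ₀ = −αΔT + βΔS across each adjacent pair:
  35–60 m: −αΔT+βΔS = −(2.2 × 10⁻⁴)(-2.2)+(7.7 × 10⁻⁴)(+0.06) = 5.3 × 10⁻⁴ → stable
  60–135 m: −αΔT+βΔS = −(2.2 × 10⁻⁴)(-3.1)+(7.7 × 10⁻⁴)(+0.09) = 7.5 × 10⁻⁴ → stable
  135–138 m: −αΔT+βΔS = −(2.2 × 10⁻⁴)(-7.0)+(7.7 × 10⁻⁴)(-1.30) = 5.4 × 10⁻⁴ → stable
Every interval has Δρ > 0: the column is stably stratified throughout.

none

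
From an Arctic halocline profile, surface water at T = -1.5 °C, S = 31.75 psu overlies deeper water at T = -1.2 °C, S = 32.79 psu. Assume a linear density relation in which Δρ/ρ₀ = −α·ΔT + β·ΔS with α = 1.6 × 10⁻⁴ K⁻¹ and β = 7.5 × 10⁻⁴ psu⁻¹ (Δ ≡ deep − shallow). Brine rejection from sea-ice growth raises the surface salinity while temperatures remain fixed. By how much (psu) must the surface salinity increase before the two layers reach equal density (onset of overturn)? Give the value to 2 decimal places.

0.98 psu

Neutral buoyancy requires −α(T_deep − T_surf) + β(S_deep − S_surf′) = 0.
S_surf′ = S_deep − (α/β)·ΔT = 32.79 − (1.6 × 10⁻⁴/7.5 × 10⁻⁴)·(+0.3) = 32.7260 psu.
Increase required: 32.7260 − 31.75 = 0.9760 psu.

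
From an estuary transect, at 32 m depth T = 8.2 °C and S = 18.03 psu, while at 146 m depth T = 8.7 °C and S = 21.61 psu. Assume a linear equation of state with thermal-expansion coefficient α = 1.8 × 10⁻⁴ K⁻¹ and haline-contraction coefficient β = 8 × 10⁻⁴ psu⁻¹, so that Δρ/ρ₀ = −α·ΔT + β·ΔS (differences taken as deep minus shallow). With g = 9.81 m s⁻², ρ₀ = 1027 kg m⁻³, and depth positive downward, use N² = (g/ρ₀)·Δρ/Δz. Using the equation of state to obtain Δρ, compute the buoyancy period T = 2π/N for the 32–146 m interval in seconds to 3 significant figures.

ΔT = +0.5 K, ΔS = +3.58 psu (deep − shallow).
Δρ/ρ₀ = −αΔT + βΔS = -9.00 × 10⁻⁵ + 2.864 × 10⁻³ = 2.774 × 10⁻³, so Δρ ≈ 2.849 kg m⁻³.
N² = (g/ρ₀)·Δρ/Δz = g·(Δρ/ρ₀)/Δz = 9.81 × 2.774 × 10⁻³ / 114 = 2.3871 × 10⁻⁴ s⁻².
N = √(2.3871 × 10⁻⁴) = 0.015450 rad s⁻¹ → T = 2π/N = 406.68 s ≈ 407 s.

407 s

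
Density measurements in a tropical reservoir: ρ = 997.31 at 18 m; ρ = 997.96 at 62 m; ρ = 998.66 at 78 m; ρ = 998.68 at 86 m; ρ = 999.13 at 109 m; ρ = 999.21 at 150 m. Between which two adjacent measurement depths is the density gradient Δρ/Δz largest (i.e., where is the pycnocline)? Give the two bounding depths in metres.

Compute the density gradient over each adjacent pair:
  18–62 m: Δρ/Δz = 0.65/44 = 0.015 kg m⁻⁴
  62–78 m: Δρ/Δz = 0.70/16 = 0.044 kg m⁻⁴
  78–86 m: Δρ/Δz = 0.02/8 = 2.5 × 10⁻³ kg m⁻⁴
  86–109 m: Δρ/Δz = 0.45/23 = 0.020 kg m⁻⁴
  109–150 m: Δρ/Δz = 0.08/41 = 2.0 × 10⁻³ kg m⁻⁴
The largest gradient is in the 62–78 m interval — the pycnocline.

62–78 m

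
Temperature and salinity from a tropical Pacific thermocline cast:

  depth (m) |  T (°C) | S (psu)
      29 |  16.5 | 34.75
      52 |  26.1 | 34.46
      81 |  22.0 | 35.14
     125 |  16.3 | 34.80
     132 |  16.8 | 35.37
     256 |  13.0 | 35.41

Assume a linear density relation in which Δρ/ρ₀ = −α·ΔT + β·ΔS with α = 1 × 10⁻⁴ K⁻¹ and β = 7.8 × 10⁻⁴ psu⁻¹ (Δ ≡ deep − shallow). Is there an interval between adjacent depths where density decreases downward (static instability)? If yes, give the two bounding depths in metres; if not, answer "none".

Evaluate Δρ/ρ₀ = −αΔT + βΔS across each adjacent pair:
  29–52 m: −αΔT+βΔS = −(1 × 10⁻⁴)(+9.6)+(7.8 × 10⁻⁴)(-0.29) = -1.2 × 10⁻³ → UNSTABLE
  52–81 m: −αΔT+βΔS = −(1 × 10⁻⁴)(-4.1)+(7.8 × 10⁻⁴)(+0.68) = 9.4 × 10⁻⁴ → stable
  81–125 m: −αΔT+βΔS = −(1 × 10⁻⁴)(-5.7)+(7.8 × 10⁻⁴)(-0.34) = 3.0 × 10⁻⁴ → stable
  125–132 m: −αΔT+βΔS = −(1 × 10⁻⁴)(+0.5)+(7.8 × 10⁻⁴)(+0.57) = 3.9 × 10⁻⁴ → stable
  132–256 m: −αΔT+βΔS = −(1 × 10⁻⁴)(-3.8)+(7.8 × 10⁻⁴)(+0.04) = 4.1 × 10⁻⁴ → stable
The 29–52 m interval has Δρ < 0: lighter water underlies denser water.

29–52 m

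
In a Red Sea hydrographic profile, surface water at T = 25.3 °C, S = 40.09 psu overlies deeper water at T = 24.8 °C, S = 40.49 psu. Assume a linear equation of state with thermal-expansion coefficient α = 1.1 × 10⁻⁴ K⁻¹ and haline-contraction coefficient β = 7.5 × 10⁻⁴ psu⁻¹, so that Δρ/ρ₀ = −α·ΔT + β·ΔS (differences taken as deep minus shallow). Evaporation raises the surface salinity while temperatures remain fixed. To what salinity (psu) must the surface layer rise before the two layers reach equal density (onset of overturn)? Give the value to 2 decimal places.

Neutral buoyancy requires −α(T_deep − T_surf) + β(S_deep − S_surf′) = 0.
S_surf′ = S_deep − (α/β)·ΔT = 40.49 − (1.1 × 10⁻⁴/7.5 × 10⁻⁴)·(-0.5) = 40.5633 psu.
Increase required: 40.5633 − 40.09 = 0.4733 psu.

40.56 psu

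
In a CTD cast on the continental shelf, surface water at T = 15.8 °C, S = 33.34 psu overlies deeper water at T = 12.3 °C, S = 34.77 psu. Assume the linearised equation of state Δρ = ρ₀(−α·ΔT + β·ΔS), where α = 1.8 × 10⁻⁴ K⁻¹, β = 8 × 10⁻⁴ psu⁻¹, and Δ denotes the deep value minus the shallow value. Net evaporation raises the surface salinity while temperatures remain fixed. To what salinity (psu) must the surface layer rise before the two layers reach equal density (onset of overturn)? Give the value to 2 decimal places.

35.56 psu

Neutral buoyancy requires −α(T_deep − T_surf) + β(S_deep − S_surf′) = 0.
S_surf′ = S_deep − (α/β)·ΔT = 34.77 − (1.8 × 10⁻⁴/8 × 10⁻⁴)·(-3.5) = 35.5575 psu.
Increase required: 35.5575 − 33.34 = 2.2175 psu.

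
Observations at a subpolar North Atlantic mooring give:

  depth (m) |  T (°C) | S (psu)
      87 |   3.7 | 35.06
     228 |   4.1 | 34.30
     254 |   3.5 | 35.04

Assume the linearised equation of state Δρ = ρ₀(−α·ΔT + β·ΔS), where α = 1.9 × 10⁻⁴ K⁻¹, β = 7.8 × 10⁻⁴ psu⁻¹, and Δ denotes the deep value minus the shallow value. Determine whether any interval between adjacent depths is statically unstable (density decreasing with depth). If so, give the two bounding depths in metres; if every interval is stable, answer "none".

Evaluate Δρ/ρ₀ = −αΔT + βΔS across each adjacent pair:
  87–228 m: −αΔT+βΔS = −(1.9 × 10⁻⁴)(+0.4)+(7.8 × 10⁻⁴)(-0.76) = -6.7 × 10⁻⁴ → UNSTABLE
  228–254 m: −αΔT+βΔS = −(1.9 × 10⁻⁴)(-0.6)+(7.8 × 10⁻⁴)(+0.74) = 6.9 × 10⁻⁴ → stable
The 87–228 m interval has Δρ < 0: lighter water underlies denser water.

87–228 m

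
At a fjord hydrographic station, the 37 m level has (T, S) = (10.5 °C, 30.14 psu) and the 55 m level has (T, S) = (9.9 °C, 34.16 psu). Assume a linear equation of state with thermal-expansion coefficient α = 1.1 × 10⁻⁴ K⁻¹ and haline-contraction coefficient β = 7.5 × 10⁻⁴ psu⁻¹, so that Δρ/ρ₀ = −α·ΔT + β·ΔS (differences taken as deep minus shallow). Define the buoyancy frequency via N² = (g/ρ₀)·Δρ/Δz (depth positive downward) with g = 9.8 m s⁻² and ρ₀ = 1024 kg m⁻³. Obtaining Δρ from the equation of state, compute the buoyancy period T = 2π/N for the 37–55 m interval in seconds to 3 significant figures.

153 s

ΔT = -0.6 K, ΔS = +4.02 psu (deep − shallow).
Δρ/ρ₀ = −αΔT + βΔS = 6.60 × 10⁻⁵ + 3.015 × 10⁻³ = 3.081 × 10⁻³, so Δρ ≈ 3.155 kg m⁻³.
N² = (g/ρ₀)·Δρ/Δz = g·(Δρ/ρ₀)/Δz = 9.8 × 3.081 × 10⁻³ / 18 = 1.6774 × 10⁻³ s⁻².
N = √(1.6774 × 10⁻³) = 0.040956 rad s⁻¹ → T = 2π/N = 153.41 s ≈ 153 s.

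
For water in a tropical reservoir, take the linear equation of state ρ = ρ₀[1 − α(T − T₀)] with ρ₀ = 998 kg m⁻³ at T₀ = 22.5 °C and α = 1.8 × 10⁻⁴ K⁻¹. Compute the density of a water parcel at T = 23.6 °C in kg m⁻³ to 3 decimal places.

T − T₀ = +1.1 K.
Bracket = 1 − α·(+1.1) = 1 + (-1.98 × 10⁻⁴) = 0.9998020.
ρ = 998 × 0.9998020 = 997.802 kg m⁻³.

997.802 kg m⁻³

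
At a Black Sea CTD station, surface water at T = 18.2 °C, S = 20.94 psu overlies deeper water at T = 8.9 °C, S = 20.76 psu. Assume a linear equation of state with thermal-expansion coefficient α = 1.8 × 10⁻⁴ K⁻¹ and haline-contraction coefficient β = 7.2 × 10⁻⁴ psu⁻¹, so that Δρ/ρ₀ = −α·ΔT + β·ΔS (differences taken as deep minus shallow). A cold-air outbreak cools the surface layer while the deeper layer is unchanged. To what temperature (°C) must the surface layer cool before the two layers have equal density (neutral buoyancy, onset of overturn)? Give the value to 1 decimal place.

Neutral buoyancy requires Δρ = 0, i.e. −α(T_deep − T_surf′) + β(S_deep − S_surf) = 0.
T_surf′ = T_deep − (β/α)·ΔS = 8.9 − (7.2 × 10⁻⁴/1.8 × 10⁻⁴)·(-0.18) = 9.620 °C.
Cooling required: 18.2 − (9.620) = 8.580 °C.

9.6 °C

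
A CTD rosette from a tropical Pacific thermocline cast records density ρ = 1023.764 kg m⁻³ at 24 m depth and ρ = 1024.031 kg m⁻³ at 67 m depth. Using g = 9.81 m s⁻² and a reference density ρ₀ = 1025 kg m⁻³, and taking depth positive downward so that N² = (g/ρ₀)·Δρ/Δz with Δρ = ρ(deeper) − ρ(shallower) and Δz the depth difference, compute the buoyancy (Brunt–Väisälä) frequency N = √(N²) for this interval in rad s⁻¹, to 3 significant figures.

Δρ = 1024.031 − 1023.764 = 0.267 kg m⁻³ over Δz = 67 − 24 = 43 m.
N² = (9.81/1025) × (0.267/43) = 5.9428 × 10⁻⁵ s⁻².
N = √(5.9428 × 10⁻⁵) = 7.7090 × 10⁻³ rad s⁻¹ ≈ 7.71 × 10⁻³ rad s⁻¹.

7.71 × 10⁻³ rad s⁻¹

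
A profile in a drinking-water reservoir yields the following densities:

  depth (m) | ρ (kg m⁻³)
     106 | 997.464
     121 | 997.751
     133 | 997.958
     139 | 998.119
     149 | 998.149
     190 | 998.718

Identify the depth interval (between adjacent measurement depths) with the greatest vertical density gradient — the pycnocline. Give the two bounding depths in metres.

133–139 m

Compute the density gradient over each adjacent pair:
  106–121 m: Δρ/Δz = 0.287/15 = 0.019 kg m⁻⁴
  121–133 m: Δρ/Δz = 0.207/12 = 0.017 kg m⁻⁴
  133–139 m: Δρ/Δz = 0.161/6 = 0.027 kg m⁻⁴
  139–149 m: Δρ/Δz = 0.030/10 = 3.0 × 10⁻³ kg m⁻⁴
  149–190 m: Δρ/Δz = 0.569/41 = 0.014 kg m⁻⁴
The largest gradient is in the 133–139 m interval — the pycnocline.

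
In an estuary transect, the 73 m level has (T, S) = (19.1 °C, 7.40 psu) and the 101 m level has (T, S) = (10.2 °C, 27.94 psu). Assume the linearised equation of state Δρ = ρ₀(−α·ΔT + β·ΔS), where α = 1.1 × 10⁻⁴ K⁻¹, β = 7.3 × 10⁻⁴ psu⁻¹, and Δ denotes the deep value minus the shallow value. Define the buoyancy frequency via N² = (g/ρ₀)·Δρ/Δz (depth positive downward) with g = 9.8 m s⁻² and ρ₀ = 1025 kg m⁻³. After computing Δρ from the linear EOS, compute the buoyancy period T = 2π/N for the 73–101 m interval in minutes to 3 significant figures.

1.40 min

ΔT = -8.9 K, ΔS = +20.54 psu (deep − shallow).
Δρ/ρ₀ = −αΔT + βΔS = 9.79 × 10⁻⁴ + 0.0149942 = 0.0159732, so Δρ ≈ 16.37 kg m⁻³.
N² = (g/ρ₀)·Δρ/Δz = g·(Δρ/ρ₀)/Δz = 9.8 × 0.0159732 / 28 = 5.5906 × 10⁻³ s⁻².
N = √(5.5906 × 10⁻³) = 0.074770 rad s⁻¹ → T = 2π/N = 84.034 s = 1.4006 min ≈ 1.40 min.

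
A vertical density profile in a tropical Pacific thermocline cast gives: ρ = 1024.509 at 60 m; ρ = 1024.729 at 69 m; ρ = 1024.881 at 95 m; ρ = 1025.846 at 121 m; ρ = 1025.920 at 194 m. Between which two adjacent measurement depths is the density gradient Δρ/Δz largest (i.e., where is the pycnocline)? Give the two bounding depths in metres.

95–121 m

Compute the density gradient over each adjacent pair:
  60–69 m: Δρ/Δz = 0.220/9 = 0.024 kg m⁻⁴
  69–95 m: Δρ/Δz = 0.152/26 = 5.8 × 10⁻³ kg m⁻⁴
  95–121 m: Δρ/Δz = 0.965/26 = 0.037 kg m⁻⁴
  121–194 m: Δρ/Δz = 0.074/73 = 1.0 × 10⁻³ kg m⁻⁴
The largest gradient is in the 95–121 m interval — the pycnocline.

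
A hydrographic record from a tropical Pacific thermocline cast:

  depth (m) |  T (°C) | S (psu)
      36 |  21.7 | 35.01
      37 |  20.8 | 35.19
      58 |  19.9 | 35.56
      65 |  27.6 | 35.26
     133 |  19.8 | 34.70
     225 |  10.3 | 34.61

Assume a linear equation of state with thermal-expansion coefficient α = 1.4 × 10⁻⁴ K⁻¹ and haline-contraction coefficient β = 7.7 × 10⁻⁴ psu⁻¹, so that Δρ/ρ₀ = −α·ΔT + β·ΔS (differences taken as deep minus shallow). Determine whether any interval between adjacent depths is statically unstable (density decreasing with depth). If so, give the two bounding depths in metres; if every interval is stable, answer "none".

Evaluate Δρ/ρ₀ = −αΔT + βΔS across each adjacent pair:
  36–37 m: −αΔT+βΔS = −(1.4 × 10⁻⁴)(-0.9)+(7.7 × 10⁻⁴)(+0.18) = 2.6 × 10⁻⁴ → stable
  37–58 m: −αΔT+βΔS = −(1.4 × 10⁻⁴)(-0.9)+(7.7 × 10⁻⁴)(+0.37) = 4.1 × 10⁻⁴ → stable
  58–65 m: −αΔT+βΔS = −(1.4 × 10⁻⁴)(+7.7)+(7.7 × 10⁻⁴)(-0.30) = -1.3 × 10⁻³ → UNSTABLE
  65–133 m: −αΔT+βΔS = −(1.4 × 10⁻⁴)(-7.8)+(7.7 × 10⁻⁴)(-0.56) = 6.6 × 10⁻⁴ → stable
  133–225 m: −αΔT+βΔS = −(1.4 × 10⁻⁴)(-9.5)+(7.7 × 10⁻⁴)(-0.09) = 1.3 × 10⁻³ → stable
The 58–65 m interval has Δρ < 0: lighter water underlies denser water.

58–65 m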